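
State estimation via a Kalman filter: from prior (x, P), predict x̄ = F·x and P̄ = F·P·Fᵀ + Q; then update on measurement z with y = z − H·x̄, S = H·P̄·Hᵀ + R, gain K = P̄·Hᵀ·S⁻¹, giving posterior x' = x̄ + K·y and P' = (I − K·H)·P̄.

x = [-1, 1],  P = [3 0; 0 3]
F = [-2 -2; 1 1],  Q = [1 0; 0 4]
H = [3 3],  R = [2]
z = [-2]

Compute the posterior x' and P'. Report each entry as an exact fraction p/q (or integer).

x' = [-78/101, 12/101]
P' = [1004/101 -978/101; -978/101 974/101]

x̄ = F·x = [0, 0]
P̄ = F·P·Fᵀ + Q = [25 -12; -12 10]
y = z − H·x̄ = [-2]
S = H·P̄·Hᵀ + R = [101]
K = P̄·Hᵀ·S⁻¹ = [39/101; -6/101]
x' = x̄ + K·y = [-78/101, 12/101]
P' = (I − K·H)·P̄ = [1004/101 -978/101; -978/101 974/101]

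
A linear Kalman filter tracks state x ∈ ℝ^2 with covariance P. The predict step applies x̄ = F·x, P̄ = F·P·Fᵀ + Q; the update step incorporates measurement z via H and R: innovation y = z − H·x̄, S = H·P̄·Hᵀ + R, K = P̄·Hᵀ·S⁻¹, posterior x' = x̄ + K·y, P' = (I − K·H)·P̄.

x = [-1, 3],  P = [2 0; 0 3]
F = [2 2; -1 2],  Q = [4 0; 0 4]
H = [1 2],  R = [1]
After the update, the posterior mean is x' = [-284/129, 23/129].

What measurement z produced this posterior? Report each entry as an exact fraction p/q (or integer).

x̄ = F·x = [4, 7]
P̄ = F·P·Fᵀ + Q = [24 8; 8 18]
S = H·P̄·Hᵀ + R = [129]
K = P̄·Hᵀ·S⁻¹ = [40/129; 44/129]
x' − x̄ = [-800/129, -880/129] = K·y
y = (KᵀK)⁻¹·Kᵀ·(x' − x̄) = [-20]
z = y + H·x̄ = [-20] + [18] = [-2]

z = [-2]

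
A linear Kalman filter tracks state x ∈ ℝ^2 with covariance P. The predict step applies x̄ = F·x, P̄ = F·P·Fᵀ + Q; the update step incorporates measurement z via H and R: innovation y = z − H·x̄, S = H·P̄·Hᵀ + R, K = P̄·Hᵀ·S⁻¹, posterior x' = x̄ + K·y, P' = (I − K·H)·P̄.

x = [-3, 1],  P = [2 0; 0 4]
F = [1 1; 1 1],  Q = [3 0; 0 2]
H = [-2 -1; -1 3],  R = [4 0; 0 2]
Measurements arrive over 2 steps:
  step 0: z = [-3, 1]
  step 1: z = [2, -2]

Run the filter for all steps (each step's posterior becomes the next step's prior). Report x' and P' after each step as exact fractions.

step 0: x̄ = F·x = [-2, -2]
step 0: P̄ = F·P·Fᵀ + Q = [9 6; 6 8]
step 0: y = z − H·x̄ = [-9, 5]
step 0: S = H·P̄·Hᵀ + R = [72 -36; -36 47]
step 0: K = P̄·Hᵀ·S⁻¹ = [-67/174 -3/29; -73/522 8/29]
step 0: x' = x̄ + K·y = [55/58, 37/58]
step 0: P' = (I − K·H)·P̄ = [20/29 14/87; 14/87 62/261]
step 1: x̄ = F·x = [46/29, 46/29]
step 1: P̄ = F·P·Fᵀ + Q = [1109/261 326/261; 326/261 848/261]
step 1: y = z − H·x̄ = [196/29, -150/29]
step 1: S = H·P̄·Hᵀ + R = [848/29 -652/87; -652/87 7307/261]
step 1: K = P̄·Hᵀ·S⁻¹ = [-6017/16584 -159/1382; -6343/49752 1117/4146]
step 1: x' = x̄ + K·y = [-1123/4146, -8321/12438]
step 1: P' = (I − K·H)·P̄ = [905/1382 587/4146; 587/4146 2821/12438]

step 0: x' = [55/58, 37/58], P' = [20/29 14/87; 14/87 62/261]
step 1: x' = [-1123/4146, -8321/12438], P' = [905/1382 587/4146; 587/4146 2821/12438]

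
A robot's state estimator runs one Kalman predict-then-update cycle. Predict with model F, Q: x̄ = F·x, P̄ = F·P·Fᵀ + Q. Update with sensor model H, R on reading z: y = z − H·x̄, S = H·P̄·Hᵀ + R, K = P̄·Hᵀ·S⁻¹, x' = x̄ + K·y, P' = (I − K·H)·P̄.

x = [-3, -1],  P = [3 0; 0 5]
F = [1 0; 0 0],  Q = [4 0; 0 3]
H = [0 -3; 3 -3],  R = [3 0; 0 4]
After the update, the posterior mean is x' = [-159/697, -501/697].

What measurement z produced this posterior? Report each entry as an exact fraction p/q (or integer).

z = [2, 2]

x̄ = F·x = [-3, 0]
P̄ = F·P·Fᵀ + Q = [7 0; 0 3]
S = H·P̄·Hᵀ + R = [30 27; 27 94]
K = P̄·Hᵀ·S⁻¹ = [-189/697 210/697; -201/697 -9/697]
x' − x̄ = [1932/697, -501/697] = K·y
y = (KᵀK)⁻¹·Kᵀ·(x' − x̄) = [2, 11]
z = y + H·x̄ = [2, 11] + [0, -9] = [2, 2]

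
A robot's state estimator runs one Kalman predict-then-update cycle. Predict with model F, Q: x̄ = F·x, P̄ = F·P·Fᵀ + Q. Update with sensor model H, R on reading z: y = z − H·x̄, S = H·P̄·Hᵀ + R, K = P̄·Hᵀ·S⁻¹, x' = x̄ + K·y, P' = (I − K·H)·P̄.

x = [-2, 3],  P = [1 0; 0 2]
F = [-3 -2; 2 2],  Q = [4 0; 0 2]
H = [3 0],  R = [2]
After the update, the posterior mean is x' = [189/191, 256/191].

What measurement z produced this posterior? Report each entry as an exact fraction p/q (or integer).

z = [3]

x̄ = F·x = [0, 2]
P̄ = F·P·Fᵀ + Q = [21 -14; -14 14]
S = H·P̄·Hᵀ + R = [191]
K = P̄·Hᵀ·S⁻¹ = [63/191; -42/191]
x' − x̄ = [189/191, -126/191] = K·y
y = (KᵀK)⁻¹·Kᵀ·(x' − x̄) = [3]
z = y + H·x̄ = [3] + [0] = [3]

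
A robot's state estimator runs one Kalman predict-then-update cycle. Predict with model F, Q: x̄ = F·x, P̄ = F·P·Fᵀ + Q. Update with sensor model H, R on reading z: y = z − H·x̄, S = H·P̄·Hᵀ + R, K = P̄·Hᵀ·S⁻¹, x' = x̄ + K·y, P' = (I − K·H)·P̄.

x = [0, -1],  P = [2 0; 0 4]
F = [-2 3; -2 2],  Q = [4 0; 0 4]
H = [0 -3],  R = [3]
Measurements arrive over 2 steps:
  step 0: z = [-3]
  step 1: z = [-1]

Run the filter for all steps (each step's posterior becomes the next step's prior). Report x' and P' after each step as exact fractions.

step 0: x' = [33/85, 82/85], P' = [1008/85 32/85; 32/85 28/85]
step 1: x' = [17500/12769, 4326/12769], P' = [105616/12769 3880/12769; 3880/12769 4228/12769]

step 0: x̄ = F·x = [-3, -2]
step 0: P̄ = F·P·Fᵀ + Q = [48 32; 32 28]
step 0: y = z − H·x̄ = [-9]
step 0: S = H·P̄·Hᵀ + R = [255]
step 0: K = P̄·Hᵀ·S⁻¹ = [-32/85; -28/85]
step 0: x' = x̄ + K·y = [33/85, 82/85]
step 0: P' = (I − K·H)·P̄ = [1008/85 32/85; 32/85 28/85]
step 1: x̄ = F·x = [36/17, 98/85]
step 1: P̄ = F·P·Fᵀ + Q = [848/17 776/17; 776/17 4228/85]
step 1: y = z − H·x̄ = [209/85]
step 1: S = H·P̄·Hᵀ + R = [38307/85]
step 1: K = P̄·Hᵀ·S⁻¹ = [-3880/12769; -4228/12769]
step 1: x' = x̄ + K·y = [17500/12769, 4326/12769]
step 1: P' = (I − K·H)·P̄ = [105616/12769 3880/12769; 3880/12769 4228/12769]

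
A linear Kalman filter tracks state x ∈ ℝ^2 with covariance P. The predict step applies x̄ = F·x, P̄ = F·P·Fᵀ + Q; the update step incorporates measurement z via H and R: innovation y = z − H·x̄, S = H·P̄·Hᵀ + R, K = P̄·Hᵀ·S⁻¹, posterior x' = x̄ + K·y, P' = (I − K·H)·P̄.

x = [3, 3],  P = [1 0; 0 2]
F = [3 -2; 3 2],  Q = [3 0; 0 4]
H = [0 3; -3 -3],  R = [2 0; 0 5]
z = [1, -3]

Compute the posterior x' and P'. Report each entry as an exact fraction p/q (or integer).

x' = [20727/35668, 4164/8917]
P' = [26597/35668 -1883/8917; -1883/8917 1938/8917]

x̄ = F·x = [3, 15]
P̄ = F·P·Fᵀ + Q = [20 1; 1 21]
y = z − H·x̄ = [-44, 51]
S = H·P̄·Hᵀ + R = [191 -198; -198 392]
K = P̄·Hᵀ·S⁻¹ = [-5649/17834 -11439/35668; 2907/8917 -33/8917]
x' = x̄ + K·y = [20727/35668, 4164/8917]
P' = (I − K·H)·P̄ = [26597/35668 -1883/8917; -1883/8917 1938/8917]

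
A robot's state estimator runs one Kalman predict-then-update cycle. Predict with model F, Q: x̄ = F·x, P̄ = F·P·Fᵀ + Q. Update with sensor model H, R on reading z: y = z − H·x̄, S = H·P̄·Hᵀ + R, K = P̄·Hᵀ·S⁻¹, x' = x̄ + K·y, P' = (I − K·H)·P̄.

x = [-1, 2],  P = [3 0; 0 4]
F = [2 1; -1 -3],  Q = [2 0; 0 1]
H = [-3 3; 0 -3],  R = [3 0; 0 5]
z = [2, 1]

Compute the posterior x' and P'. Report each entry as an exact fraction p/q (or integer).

x̄ = F·x = [0, -5]
P̄ = F·P·Fᵀ + Q = [18 -18; -18 40]
y = z − H·x̄ = [17, -14]
S = H·P̄·Hᵀ + R = [849 -522; -522 365]
K = P̄·Hᵀ·S⁻¹ = [-288/959 -270/959; 290/12467 -3684/12467]
x' = x̄ + K·y = [-1116/959, -5829/12467]
P' = (I − K·H)·P̄ = [738/959 450/959; 450/959 6140/12467]

x' = [-1116/959, -5829/12467]
P' = [738/959 450/959; 450/959 6140/12467]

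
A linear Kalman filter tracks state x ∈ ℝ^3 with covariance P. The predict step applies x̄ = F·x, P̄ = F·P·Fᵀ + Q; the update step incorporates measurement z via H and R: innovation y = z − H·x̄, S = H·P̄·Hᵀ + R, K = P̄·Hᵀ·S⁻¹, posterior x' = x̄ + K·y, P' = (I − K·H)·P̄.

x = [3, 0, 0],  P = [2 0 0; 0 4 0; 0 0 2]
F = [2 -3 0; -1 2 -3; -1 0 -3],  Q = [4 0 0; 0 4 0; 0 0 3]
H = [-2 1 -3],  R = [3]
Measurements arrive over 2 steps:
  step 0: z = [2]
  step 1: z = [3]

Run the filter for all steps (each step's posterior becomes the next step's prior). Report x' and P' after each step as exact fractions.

step 0: x̄ = F·x = [6, -3, -3]
step 0: P̄ = F·P·Fᵀ + Q = [48 -28 -4; -28 40 20; -4 20 23]
step 0: y = z − H·x̄ = [8]
step 0: S = H·P̄·Hᵀ + R = [386]
step 0: K = P̄·Hᵀ·S⁻¹ = [-56/193; 18/193; -41/386]
step 0: x' = x̄ + K·y = [710/193, -435/193, -743/193]
step 0: P' = (I − K·H)·P̄ = [2992/193 -3388/193 -3068/193; -3388/193 7072/193 4598/193; -3068/193 4598/193 7197/386]
step 1: x̄ = F·x = [2725/193, 649/193, 1519/193]
step 1: P̄ = F·P·Fᵀ + Q = [117044/193 -12342/193 43642/193; -12342/193 8813/386 -7683/386; 43642/193 -7683/386 35099/386]
step 1: y = z − H·x̄ = [9937/193]
step 1: S = H·P̄·Hᵀ + R = [1227228/193]
step 1: K = P̄·Hᵀ·S⁻¹ = [-94339/306807; 40615/1227228; -71887/613614]
step 1: x' = x̄ + K·y = [-525376/306807, 6217939/1227228, 1128179/613614]
step 1: P' = (I − K·H)·P̄ = [1608968/306807 232987/306807 -900644/306807; 232987/306807 19472549/1227228 1457234/306807; -900644/306807 1457234/306807 2244235/613614]

step 0: x' = [710/193, -435/193, -743/193], P' = [2992/193 -3388/193 -3068/193; -3388/193 7072/193 4598/193; -3068/193 4598/193 7197/386]
step 1: x' = [-525376/306807, 6217939/1227228, 1128179/613614], P' = [1608968/306807 232987/306807 -900644/306807; 232987/306807 19472549/1227228 1457234/306807; -900644/306807 1457234/306807 2244235/613614]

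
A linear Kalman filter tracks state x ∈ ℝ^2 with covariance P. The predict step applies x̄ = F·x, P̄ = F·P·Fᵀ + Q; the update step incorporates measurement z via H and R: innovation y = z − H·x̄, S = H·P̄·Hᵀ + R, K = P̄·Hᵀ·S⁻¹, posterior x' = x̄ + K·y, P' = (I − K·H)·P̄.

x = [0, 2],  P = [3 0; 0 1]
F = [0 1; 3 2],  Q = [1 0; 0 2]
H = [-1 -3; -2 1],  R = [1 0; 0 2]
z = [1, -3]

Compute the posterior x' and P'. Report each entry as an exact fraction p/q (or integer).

x' = [4552/3695, -2659/3695]
P' = [1182/3695 -244/3695; -244/3695 438/3695]

x̄ = F·x = [2, 4]
P̄ = F·P·Fᵀ + Q = [2 2; 2 33]
y = z − H·x̄ = [15, -3]
S = H·P̄·Hᵀ + R = [312 -85; -85 35]
K = P̄·Hᵀ·S⁻¹ = [-90/739 -1304/3695; -214/739 463/3695]
x' = x̄ + K·y = [4552/3695, -2659/3695]
P' = (I − K·H)·P̄ = [1182/3695 -244/3695; -244/3695 438/3695]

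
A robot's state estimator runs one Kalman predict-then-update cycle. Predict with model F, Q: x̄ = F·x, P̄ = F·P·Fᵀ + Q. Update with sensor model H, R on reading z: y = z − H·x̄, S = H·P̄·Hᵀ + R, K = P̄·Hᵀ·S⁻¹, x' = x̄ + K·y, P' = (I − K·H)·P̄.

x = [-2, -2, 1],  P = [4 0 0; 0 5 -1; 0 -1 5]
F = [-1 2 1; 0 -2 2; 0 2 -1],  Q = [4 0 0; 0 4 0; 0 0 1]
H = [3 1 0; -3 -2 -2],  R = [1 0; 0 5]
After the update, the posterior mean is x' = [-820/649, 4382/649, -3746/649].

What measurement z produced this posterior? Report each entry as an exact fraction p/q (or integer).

z = [3, 2]

x̄ = F·x = [-1, 6, -5]
P̄ = F·P·Fᵀ + Q = [29 -12 15; -12 52 -36; 15 -36 30]
S = H·P̄·Hᵀ + R = [242 -275; -275 342]
K = P̄·Hᵀ·S⁻¹ = [75/7139 -171/649; 6572/7139 488/649; -5997/7139 -501/649]
x' − x̄ = [-171/649, 488/649, -501/649] = K·y
y = (KᵀK)⁻¹·Kᵀ·(x' − x̄) = [0, 1]
z = y + H·x̄ = [0, 1] + [3, 1] = [3, 2]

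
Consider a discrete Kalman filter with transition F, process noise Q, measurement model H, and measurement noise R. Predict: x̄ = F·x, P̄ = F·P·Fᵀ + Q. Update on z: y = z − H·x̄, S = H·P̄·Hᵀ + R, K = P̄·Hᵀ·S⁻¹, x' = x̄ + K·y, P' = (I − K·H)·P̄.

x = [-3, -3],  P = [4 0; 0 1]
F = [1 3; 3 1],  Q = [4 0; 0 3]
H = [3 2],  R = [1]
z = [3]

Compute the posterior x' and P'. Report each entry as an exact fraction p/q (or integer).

x̄ = F·x = [-12, -12]
P̄ = F·P·Fᵀ + Q = [17 15; 15 40]
y = z − H·x̄ = [63]
S = H·P̄·Hᵀ + R = [494]
K = P̄·Hᵀ·S⁻¹ = [81/494; 125/494]
x' = x̄ + K·y = [-825/494, 1947/494]
P' = (I − K·H)·P̄ = [1837/494 -2715/494; -2715/494 4135/494]

x' = [-825/494, 1947/494]
P' = [1837/494 -2715/494; -2715/494 4135/494]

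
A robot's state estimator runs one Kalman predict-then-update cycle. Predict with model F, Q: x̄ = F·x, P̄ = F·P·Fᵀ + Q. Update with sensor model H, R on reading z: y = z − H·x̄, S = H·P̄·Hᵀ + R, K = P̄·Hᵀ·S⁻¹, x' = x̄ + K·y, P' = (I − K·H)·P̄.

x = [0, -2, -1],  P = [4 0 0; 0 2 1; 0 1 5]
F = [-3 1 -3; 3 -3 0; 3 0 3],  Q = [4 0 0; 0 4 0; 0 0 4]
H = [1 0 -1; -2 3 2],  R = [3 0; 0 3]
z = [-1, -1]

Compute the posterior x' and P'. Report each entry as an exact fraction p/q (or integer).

x' = [-33949/48083, -31032/48083, -1085/6869]
P' = [133605/48083 37923/48083 10638/6869; 37923/48083 75554/48083 -7479/6869; 10638/6869 -7479/6869 21711/6869]

x̄ = F·x = [1, 6, -3]
P̄ = F·P·Fᵀ + Q = [81 -33 -78; -33 58 27; -78 27 85]
y = z − H·x̄ = [-5, -11]
S = H·P̄·Hᵀ + R = [325 -824; -824 2533]
K = P̄·Hᵀ·S⁻¹ = [19713/48083 -1503/48083; 30092/48083 15370/48083; -3691/6869 -97/6869]
x' = x̄ + K·y = [-33949/48083, -31032/48083, -1085/6869]
P' = (I − K·H)·P̄ = [133605/48083 37923/48083 10638/6869; 37923/48083 75554/48083 -7479/6869; 10638/6869 -7479/6869 21711/6869]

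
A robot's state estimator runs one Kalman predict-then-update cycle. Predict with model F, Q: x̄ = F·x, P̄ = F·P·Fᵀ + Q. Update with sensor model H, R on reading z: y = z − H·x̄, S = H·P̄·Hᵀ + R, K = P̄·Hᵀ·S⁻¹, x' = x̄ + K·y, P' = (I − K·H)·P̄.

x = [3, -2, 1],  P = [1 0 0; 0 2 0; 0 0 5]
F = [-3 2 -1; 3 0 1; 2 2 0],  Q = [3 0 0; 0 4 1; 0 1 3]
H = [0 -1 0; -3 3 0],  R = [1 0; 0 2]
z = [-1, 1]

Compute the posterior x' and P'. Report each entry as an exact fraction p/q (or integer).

x' = [605/2963, 1916/2963, 5980/2963]
P' = [2844/2963 2258/2963 3305/2963; 2258/2963 2322/2963 3047/2963; 3305/2963 3047/2963 28921/2963]

x̄ = F·x = [-14, 10, 2]
P̄ = F·P·Fᵀ + Q = [25 -14 2; -14 18 7; 2 7 15]
y = z − H·x̄ = [9, -71]
S = H·P̄·Hᵀ + R = [19 -96; -96 641]
K = P̄·Hᵀ·S⁻¹ = [-2258/2963 -879/2963; -2322/2963 96/2963; -3047/2963 -387/2963]
x' = x̄ + K·y = [605/2963, 1916/2963, 5980/2963]
P' = (I − K·H)·P̄ = [2844/2963 2258/2963 3305/2963; 2258/2963 2322/2963 3047/2963; 3305/2963 3047/2963 28921/2963]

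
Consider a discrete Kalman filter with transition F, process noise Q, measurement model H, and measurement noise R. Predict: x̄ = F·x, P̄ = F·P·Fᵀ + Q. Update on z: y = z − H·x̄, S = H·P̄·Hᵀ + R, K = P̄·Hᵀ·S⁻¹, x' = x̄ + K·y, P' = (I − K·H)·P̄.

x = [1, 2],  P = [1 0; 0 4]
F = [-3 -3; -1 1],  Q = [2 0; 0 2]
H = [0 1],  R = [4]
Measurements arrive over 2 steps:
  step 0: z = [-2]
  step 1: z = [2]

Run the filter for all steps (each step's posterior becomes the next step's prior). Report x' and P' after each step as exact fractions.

step 0: x' = [-72/11, -10/11], P' = [436/11 -36/11; -36/11 28/11]
step 1: x' = [4506/301, 682/301], P' = [29042/301 2448/301; 2448/301 1116/301]

step 0: x̄ = F·x = [-9, 1]
step 0: P̄ = F·P·Fᵀ + Q = [47 -9; -9 7]
step 0: y = z − H·x̄ = [-3]
step 0: S = H·P̄·Hᵀ + R = [11]
step 0: K = P̄·Hᵀ·S⁻¹ = [-9/11; 7/11]
step 0: x' = x̄ + K·y = [-72/11, -10/11]
step 0: P' = (I − K·H)·P̄ = [436/11 -36/11; -36/11 28/11]
step 1: x̄ = F·x = [246/11, 62/11]
step 1: P̄ = F·P·Fᵀ + Q = [3550/11 1224/11; 1224/11 558/11]
step 1: y = z − H·x̄ = [-40/11]
step 1: S = H·P̄·Hᵀ + R = [602/11]
step 1: K = P̄·Hᵀ·S⁻¹ = [612/301; 279/301]
step 1: x' = x̄ + K·y = [4506/301, 682/301]
step 1: P' = (I − K·H)·P̄ = [29042/301 2448/301; 2448/301 1116/301]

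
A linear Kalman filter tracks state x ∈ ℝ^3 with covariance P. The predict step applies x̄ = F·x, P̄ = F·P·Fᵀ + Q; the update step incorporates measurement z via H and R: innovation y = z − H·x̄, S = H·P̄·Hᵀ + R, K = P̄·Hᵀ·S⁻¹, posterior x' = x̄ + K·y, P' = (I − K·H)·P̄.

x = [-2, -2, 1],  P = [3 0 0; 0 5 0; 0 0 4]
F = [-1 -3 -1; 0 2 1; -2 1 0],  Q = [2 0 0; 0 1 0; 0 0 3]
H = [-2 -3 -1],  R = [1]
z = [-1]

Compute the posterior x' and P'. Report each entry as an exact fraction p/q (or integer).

x̄ = F·x = [7, -3, 2]
P̄ = F·P·Fᵀ + Q = [54 -34 -9; -34 25 10; -9 10 20]
y = z − H·x̄ = [6]
S = H·P̄·Hᵀ + R = [78]
K = P̄·Hᵀ·S⁻¹ = [1/26; -17/78; -16/39]
x' = x̄ + K·y = [94/13, -56/13, -6/13]
P' = (I − K·H)·P̄ = [1401/26 -867/26 -101/13; -867/26 1661/78 118/39; -101/13 118/39 268/39]

x' = [94/13, -56/13, -6/13]
P' = [1401/26 -867/26 -101/13; -867/26 1661/78 118/39; -101/13 118/39 268/39]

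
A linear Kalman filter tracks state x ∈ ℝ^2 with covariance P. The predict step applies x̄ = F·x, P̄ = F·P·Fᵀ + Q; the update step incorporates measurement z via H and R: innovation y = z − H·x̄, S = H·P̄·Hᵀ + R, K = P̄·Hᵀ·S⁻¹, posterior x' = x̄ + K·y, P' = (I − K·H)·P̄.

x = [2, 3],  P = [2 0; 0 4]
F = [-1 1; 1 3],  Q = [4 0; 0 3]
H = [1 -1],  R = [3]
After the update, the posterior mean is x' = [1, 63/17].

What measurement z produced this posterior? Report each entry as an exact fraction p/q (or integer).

z = [-2]

x̄ = F·x = [1, 11]
P̄ = F·P·Fᵀ + Q = [10 10; 10 41]
S = H·P̄·Hᵀ + R = [34]
K = P̄·Hᵀ·S⁻¹ = [0; -31/34]
x' − x̄ = [0, -124/17] = K·y
y = (KᵀK)⁻¹·Kᵀ·(x' − x̄) = [8]
z = y + H·x̄ = [8] + [-10] = [-2]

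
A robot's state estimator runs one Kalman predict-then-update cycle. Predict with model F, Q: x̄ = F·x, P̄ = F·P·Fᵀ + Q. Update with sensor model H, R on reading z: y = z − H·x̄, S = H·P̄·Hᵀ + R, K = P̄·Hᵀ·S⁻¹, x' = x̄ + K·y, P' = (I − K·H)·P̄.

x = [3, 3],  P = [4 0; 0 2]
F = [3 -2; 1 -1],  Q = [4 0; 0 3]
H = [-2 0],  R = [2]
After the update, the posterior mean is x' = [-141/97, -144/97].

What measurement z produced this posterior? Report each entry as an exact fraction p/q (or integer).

x̄ = F·x = [3, 0]
P̄ = F·P·Fᵀ + Q = [48 16; 16 9]
S = H·P̄·Hᵀ + R = [194]
K = P̄·Hᵀ·S⁻¹ = [-48/97; -16/97]
x' − x̄ = [-432/97, -144/97] = K·y
y = (KᵀK)⁻¹·Kᵀ·(x' − x̄) = [9]
z = y + H·x̄ = [9] + [-6] = [3]

z = [3]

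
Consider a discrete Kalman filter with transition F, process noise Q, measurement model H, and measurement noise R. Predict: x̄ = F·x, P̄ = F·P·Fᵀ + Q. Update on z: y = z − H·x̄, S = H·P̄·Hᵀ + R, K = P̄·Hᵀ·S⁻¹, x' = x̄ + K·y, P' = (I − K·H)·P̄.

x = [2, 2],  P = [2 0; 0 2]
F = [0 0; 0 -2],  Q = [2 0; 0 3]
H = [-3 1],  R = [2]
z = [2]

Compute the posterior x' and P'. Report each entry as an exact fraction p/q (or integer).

x̄ = F·x = [0, -4]
P̄ = F·P·Fᵀ + Q = [2 0; 0 11]
y = z − H·x̄ = [6]
S = H·P̄·Hᵀ + R = [31]
K = P̄·Hᵀ·S⁻¹ = [-6/31; 11/31]
x' = x̄ + K·y = [-36/31, -58/31]
P' = (I − K·H)·P̄ = [26/31 66/31; 66/31 220/31]

x' = [-36/31, -58/31]
P' = [26/31 66/31; 66/31 220/31]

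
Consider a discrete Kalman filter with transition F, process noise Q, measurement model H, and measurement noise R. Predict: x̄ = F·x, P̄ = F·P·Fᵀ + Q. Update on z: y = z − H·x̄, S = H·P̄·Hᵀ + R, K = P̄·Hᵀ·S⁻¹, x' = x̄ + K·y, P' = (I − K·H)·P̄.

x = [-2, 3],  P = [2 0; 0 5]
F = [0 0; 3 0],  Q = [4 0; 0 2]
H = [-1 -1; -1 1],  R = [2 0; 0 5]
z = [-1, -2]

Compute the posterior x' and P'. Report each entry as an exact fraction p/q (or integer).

x' = [98/83, -184/249]
P' = [100/83 -40/83; -40/83 380/249]

x̄ = F·x = [0, -6]
P̄ = F·P·Fᵀ + Q = [4 0; 0 20]
y = z − H·x̄ = [-7, 4]
S = H·P̄·Hᵀ + R = [26 -16; -16 29]
K = P̄·Hᵀ·S⁻¹ = [-30/83 -28/83; -130/249 100/249]
x' = x̄ + K·y = [98/83, -184/249]
P' = (I − K·H)·P̄ = [100/83 -40/83; -40/83 380/249]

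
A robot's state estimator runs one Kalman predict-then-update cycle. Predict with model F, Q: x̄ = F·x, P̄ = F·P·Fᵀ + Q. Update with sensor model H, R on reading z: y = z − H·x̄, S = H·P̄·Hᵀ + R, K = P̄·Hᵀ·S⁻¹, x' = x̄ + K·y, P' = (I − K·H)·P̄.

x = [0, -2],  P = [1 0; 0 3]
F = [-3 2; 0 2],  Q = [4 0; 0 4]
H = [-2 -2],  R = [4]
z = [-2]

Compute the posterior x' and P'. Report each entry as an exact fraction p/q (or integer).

x̄ = F·x = [-4, -4]
P̄ = F·P·Fᵀ + Q = [25 12; 12 16]
y = z − H·x̄ = [-18]
S = H·P̄·Hᵀ + R = [264]
K = P̄·Hᵀ·S⁻¹ = [-37/132; -7/33]
x' = x̄ + K·y = [23/22, -2/11]
P' = (I − K·H)·P̄ = [281/66 -122/33; -122/33 136/33]

x' = [23/22, -2/11]
P' = [281/66 -122/33; -122/33 136/33]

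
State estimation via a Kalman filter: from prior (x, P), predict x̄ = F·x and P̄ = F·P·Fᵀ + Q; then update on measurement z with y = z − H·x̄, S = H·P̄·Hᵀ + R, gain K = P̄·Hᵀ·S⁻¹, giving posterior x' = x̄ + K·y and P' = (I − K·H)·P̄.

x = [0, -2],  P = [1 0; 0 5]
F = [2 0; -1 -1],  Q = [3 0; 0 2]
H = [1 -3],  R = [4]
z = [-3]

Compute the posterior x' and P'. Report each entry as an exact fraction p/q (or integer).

x̄ = F·x = [0, 2]
P̄ = F·P·Fᵀ + Q = [7 -2; -2 8]
y = z − H·x̄ = [3]
S = H·P̄·Hᵀ + R = [95]
K = P̄·Hᵀ·S⁻¹ = [13/95; -26/95]
x' = x̄ + K·y = [39/95, 112/95]
P' = (I − K·H)·P̄ = [496/95 148/95; 148/95 84/95]

x' = [39/95, 112/95]
P' = [496/95 148/95; 148/95 84/95]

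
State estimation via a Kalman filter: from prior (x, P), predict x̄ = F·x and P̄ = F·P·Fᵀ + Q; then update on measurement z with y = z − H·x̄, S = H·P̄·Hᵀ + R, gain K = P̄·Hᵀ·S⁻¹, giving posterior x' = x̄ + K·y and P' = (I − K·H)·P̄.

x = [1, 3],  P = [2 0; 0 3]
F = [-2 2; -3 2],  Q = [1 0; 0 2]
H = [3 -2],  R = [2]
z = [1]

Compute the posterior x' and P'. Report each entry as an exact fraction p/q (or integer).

x̄ = F·x = [4, 3]
P̄ = F·P·Fᵀ + Q = [21 24; 24 32]
y = z − H·x̄ = [-5]
S = H·P̄·Hᵀ + R = [31]
K = P̄·Hᵀ·S⁻¹ = [15/31; 8/31]
x' = x̄ + K·y = [49/31, 53/31]
P' = (I − K·H)·P̄ = [426/31 624/31; 624/31 928/31]

x' = [49/31, 53/31]
P' = [426/31 624/31; 624/31 928/31]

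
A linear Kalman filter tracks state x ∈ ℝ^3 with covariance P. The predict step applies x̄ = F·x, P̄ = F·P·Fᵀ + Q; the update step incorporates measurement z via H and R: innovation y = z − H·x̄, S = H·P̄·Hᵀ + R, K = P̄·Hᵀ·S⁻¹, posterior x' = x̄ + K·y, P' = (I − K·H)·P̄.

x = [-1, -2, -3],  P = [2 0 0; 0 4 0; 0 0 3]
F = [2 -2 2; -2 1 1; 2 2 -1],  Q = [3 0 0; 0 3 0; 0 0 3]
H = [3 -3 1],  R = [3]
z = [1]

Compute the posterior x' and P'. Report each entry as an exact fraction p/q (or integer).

x̄ = F·x = [-4, -3, -3]
P̄ = F·P·Fᵀ + Q = [39 -10 -14; -10 18 -3; -14 -3 30]
y = z − H·x̄ = [7]
S = H·P̄·Hᵀ + R = [660]
K = P̄·Hᵀ·S⁻¹ = [133/660; -29/220; -1/220]
x' = x̄ + K·y = [-1709/660, -863/220, -667/220]
P' = (I − K·H)·P̄ = [8051/660 1657/220 -2947/220; 1657/220 1437/220 -747/220; -2947/220 -747/220 6597/220]

x' = [-1709/660, -863/220, -667/220]
P' = [8051/660 1657/220 -2947/220; 1657/220 1437/220 -747/220; -2947/220 -747/220 6597/220]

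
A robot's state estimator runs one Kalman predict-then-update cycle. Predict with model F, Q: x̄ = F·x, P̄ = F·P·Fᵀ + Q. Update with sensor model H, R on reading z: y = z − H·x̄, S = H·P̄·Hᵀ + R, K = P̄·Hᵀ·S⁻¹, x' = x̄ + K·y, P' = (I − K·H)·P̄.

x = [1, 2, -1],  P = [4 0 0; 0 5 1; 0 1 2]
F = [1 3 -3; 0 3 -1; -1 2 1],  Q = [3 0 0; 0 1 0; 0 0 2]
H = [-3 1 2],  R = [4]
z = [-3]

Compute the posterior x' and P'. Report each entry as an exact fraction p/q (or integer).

x̄ = F·x = [10, 7, 2]
P̄ = F·P·Fᵀ + Q = [52 39 17; 39 42 29; 17 29 32]
y = z − H·x̄ = [16]
S = H·P̄·Hᵀ + R = [320]
K = P̄·Hᵀ·S⁻¹ = [-83/320; -17/320; 21/160]
x' = x̄ + K·y = [117/20, 123/20, 41/10]
P' = (I − K·H)·P̄ = [9751/320 11069/320 4463/160; 11069/320 13151/320 4997/160; 4463/160 4997/160 2119/80]

x' = [117/20, 123/20, 41/10]
P' = [9751/320 11069/320 4463/160; 11069/320 13151/320 4997/160; 4463/160 4997/160 2119/80]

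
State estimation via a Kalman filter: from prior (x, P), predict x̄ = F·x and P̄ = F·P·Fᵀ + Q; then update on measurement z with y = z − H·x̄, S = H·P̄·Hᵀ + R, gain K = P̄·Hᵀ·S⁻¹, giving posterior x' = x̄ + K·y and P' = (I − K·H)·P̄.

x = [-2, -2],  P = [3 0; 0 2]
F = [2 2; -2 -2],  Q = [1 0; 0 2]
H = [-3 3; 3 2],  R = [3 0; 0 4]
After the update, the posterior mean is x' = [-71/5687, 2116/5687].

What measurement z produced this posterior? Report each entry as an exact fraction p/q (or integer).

z = [1, 1]

x̄ = F·x = [-8, 8]
P̄ = F·P·Fᵀ + Q = [21 -20; -20 22]
S = H·P̄·Hᵀ + R = [750 -117; -117 41]
K = P̄·Hᵀ·S⁻¹ = [-784/5687 953/5687; 1098/5687 914/5687]
x' − x̄ = [45425/5687, -43380/5687] = K·y
y = (KᵀK)⁻¹·Kᵀ·(x' − x̄) = [-47, 9]
z = y + H·x̄ = [-47, 9] + [48, -8] = [1, 1]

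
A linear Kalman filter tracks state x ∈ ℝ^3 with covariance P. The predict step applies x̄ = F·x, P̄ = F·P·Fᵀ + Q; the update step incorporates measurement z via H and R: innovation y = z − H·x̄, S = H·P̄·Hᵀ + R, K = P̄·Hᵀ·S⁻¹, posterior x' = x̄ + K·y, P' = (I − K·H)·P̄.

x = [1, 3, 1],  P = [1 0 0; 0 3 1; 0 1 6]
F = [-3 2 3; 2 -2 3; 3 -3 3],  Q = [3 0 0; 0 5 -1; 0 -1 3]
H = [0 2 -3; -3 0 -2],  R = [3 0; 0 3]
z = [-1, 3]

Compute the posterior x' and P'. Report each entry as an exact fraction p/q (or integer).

x' = [-41208/109891, -193847/109891, -99720/109891]
P' = [485658/109891 -978012/109891 -684126/109891; -978012/109891 2207541/109891 1490292/109891; -684126/109891 1490292/109891 2083713/219782]

x̄ = F·x = [6, -1, -3]
P̄ = F·P·Fᵀ + Q = [90 36 24; 36 63 62; 24 62 75]
y = z − H·x̄ = [-8, 15]
S = H·P̄·Hᵀ + R = [186 202; 202 1401]
K = P̄·Hᵀ·S⁻¹ = [32118/109891 -29574/109891; -18598/109891 -15516/109891; -96657/219782 -10445/109891]
x' = x̄ + K·y = [-41208/109891, -193847/109891, -99720/109891]
P' = (I − K·H)·P̄ = [485658/109891 -978012/109891 -684126/109891; -978012/109891 2207541/109891 1490292/109891; -684126/109891 1490292/109891 2083713/219782]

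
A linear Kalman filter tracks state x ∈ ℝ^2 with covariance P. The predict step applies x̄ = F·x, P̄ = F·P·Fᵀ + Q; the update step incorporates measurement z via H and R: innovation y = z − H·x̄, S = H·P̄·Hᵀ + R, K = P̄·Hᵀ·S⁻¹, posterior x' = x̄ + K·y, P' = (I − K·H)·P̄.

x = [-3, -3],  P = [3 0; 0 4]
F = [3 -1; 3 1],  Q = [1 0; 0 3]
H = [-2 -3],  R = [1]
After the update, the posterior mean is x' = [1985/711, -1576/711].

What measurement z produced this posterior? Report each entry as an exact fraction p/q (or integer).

x̄ = F·x = [-6, -12]
P̄ = F·P·Fᵀ + Q = [32 23; 23 34]
S = H·P̄·Hᵀ + R = [711]
K = P̄·Hᵀ·S⁻¹ = [-133/711; -148/711]
x' − x̄ = [6251/711, 6956/711] = K·y
y = (KᵀK)⁻¹·Kᵀ·(x' − x̄) = [-47]
z = y + H·x̄ = [-47] + [48] = [1]

z = [1]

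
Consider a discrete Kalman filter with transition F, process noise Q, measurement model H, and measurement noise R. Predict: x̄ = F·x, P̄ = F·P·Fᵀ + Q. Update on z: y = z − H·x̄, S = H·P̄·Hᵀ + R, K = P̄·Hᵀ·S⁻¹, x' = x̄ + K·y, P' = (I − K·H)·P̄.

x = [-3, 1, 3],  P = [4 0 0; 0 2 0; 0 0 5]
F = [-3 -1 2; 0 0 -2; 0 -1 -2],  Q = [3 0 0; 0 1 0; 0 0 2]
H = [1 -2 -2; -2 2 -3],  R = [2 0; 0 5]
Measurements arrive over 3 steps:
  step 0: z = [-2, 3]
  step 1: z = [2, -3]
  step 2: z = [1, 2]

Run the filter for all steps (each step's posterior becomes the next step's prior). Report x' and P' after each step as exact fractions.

step 0: x' = [40968/114815, 156702/114815, -28509/114815], P' = [516358/114815 313002/114815 -72204/114815; 313002/114815 228363/114815 -49576/114815; -72204/114815 -49576/114815 39652/114815]
step 1: x' = [4336792190/2345270017, 283022280/2345270017, -481384653/2345270017], P' = [6124155906/2345270017 3243595622/2345270017 -725424516/2345270017; 3243595622/2345270017 2423400537/2345270017 -490341680/2345270017; -725424516/2345270017 -490341680/2345270017 666611069/2345270017]
step 2: x' = [-29823051935975/27060780843359, -16346022364808/27060780843359, -9129775326203/27060780843359], P' = [69667466102862/27060780843359 36937678076674/27060780843359 -8353733656212/27060780843359; 36937678076674/27060780843359 27714371620323/27060780843359 -5652995722564/27060780843359; -8353733656212/27060780843359 -5652995722564/27060780843359 7692068780947/27060780843359]

step 0: x̄ = F·x = [14, -6, -7]
step 0: P̄ = F·P·Fᵀ + Q = [61 -20 -18; -20 21 20; -18 20 24]
step 0: y = z − H·x̄ = [-42, 22]
step 0: S = H·P̄·Hᵀ + R = [555 -160; -160 253]
step 0: K = P̄·Hᵀ·S⁻¹ = [17381/114815 -7604/22963; -22286/114815 -822/22963; -26178/114815 -2948/22963]
step 0: x' = x̄ + K·y = [40968/114815, 156702/114815, -28509/114815]
step 0: P' = (I − K·H)·P̄ = [516358/114815 313002/114815 -72204/114815; 313002/114815 228363/114815 -49576/114815; -72204/114815 -49576/114815 39652/114815]
step 1: x̄ = F·x = [-336624/114815, 57018/114815, -99684/114815]
step 1: P̄ = F·P·Fᵀ + Q = [8321402/114815 -690984/114815 575537/114815; -690984/114815 273423/114815 59456/114815; 575537/114815 59456/114815 418297/114815]
step 1: y = z − H·x̄ = [480922/114815, -1430781/114815]
step 1: S = H·P̄·Hᵀ + R = [12255348/114815 -18678169/114815; -18678169/114815 50438892/114815]
step 1: K = P̄·Hᵀ·S⁻¹ = [543906847/2345270017 -716969404/2345270017; -311261046/2345270017 -33873026/2345270017; -538981647/2345270017 -305933507/2345270017]
step 1: x' = x̄ + K·y = [4336792190/2345270017, 283022280/2345270017, -481384653/2345270017]
step 1: P' = (I − K·H)·P̄ = [6124155906/2345270017 3243595622/2345270017 -725424516/2345270017; 3243595622/2345270017 2423400537/2345270017 -490341680/2345270017; -725424516/2345270017 -490341680/2345270017 666611069/2345270017]
step 2: x̄ = F·x = [-14256168156/2345270017, 962769306/2345270017, 679747026/2345270017]
step 2: P̄ = F·P·Fᵀ + Q = [97371092662/2345270017 -7999674732/2345270017 5135196031/2345270017; -7999674732/2345270017 5011714293/2345270017 1685760916/2345270017; 5135196031/2345270017 1685760916/2345270017 7819018127/2345270017]
step 2: y = z − H·x̄ = [19886470837/2345270017, -23708093812/2345270017]
step 2: S = H·P̄·Hᵀ + R = [178328564508/2345270017 -207366264263/2345270017; -207366264263/2345270017 597019360284/2345270017]
step 2: K = P̄·Hᵀ·S⁻¹ = [6249788630969/27060780843359 -8079675016748/27060780843359; -3592536859422/27060780843359 -297525149002/27060780843359; -6215939886489/27060780843359 -3534946095109/27060780843359]
step 2: x' = x̄ + K·y = [-29823051935975/27060780843359, -16346022364808/27060780843359, -9129775326203/27060780843359]
step 2: P' = (I − K·H)·P̄ = [69667466102862/27060780843359 36937678076674/27060780843359 -8353733656212/27060780843359; 36937678076674/27060780843359 27714371620323/27060780843359 -5652995722564/27060780843359; -8353733656212/27060780843359 -5652995722564/27060780843359 7692068780947/27060780843359]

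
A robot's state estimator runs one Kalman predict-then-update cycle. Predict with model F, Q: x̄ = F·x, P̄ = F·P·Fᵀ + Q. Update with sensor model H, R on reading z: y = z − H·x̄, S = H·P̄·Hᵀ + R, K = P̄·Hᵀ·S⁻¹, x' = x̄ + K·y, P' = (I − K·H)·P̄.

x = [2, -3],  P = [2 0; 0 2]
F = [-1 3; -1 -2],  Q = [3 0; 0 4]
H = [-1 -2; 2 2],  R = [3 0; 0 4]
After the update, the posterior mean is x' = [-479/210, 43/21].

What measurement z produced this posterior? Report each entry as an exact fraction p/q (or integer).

z = [-1, 1]

x̄ = F·x = [-11, 4]
P̄ = F·P·Fᵀ + Q = [23 -10; -10 14]
S = H·P̄·Hᵀ + R = [42 -42; -42 72]
K = P̄·Hᵀ·S⁻¹ = [73/105 23/30; -16/21 -1/3]
x' − x̄ = [1831/210, -41/21] = K·y
y = (KᵀK)⁻¹·Kᵀ·(x' − x̄) = [-4, 15]
z = y + H·x̄ = [-4, 15] + [3, -14] = [-1, 1]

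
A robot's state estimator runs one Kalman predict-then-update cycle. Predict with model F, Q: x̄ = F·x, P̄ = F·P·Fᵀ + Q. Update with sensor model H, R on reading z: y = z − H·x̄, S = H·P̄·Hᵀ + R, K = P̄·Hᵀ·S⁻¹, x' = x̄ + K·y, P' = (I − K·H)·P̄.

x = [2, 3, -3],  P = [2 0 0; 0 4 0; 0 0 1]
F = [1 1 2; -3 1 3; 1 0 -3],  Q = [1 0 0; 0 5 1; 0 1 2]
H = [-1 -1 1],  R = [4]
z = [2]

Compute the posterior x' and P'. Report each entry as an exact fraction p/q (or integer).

x' = [155/54, -1, 253/54]
P' = [827/108 -11/2 157/108; -11/2 9 3/2; 157/108 3/2 443/108]

x̄ = F·x = [-1, -12, 11]
P̄ = F·P·Fᵀ + Q = [11 4 -4; 4 36 -14; -4 -14 13]
y = z − H·x̄ = [-22]
S = H·P̄·Hᵀ + R = [108]
K = P̄·Hᵀ·S⁻¹ = [-19/108; -1/2; 31/108]
x' = x̄ + K·y = [155/54, -1, 253/54]
P' = (I − K·H)·P̄ = [827/108 -11/2 157/108; -11/2 9 3/2; 157/108 3/2 443/108]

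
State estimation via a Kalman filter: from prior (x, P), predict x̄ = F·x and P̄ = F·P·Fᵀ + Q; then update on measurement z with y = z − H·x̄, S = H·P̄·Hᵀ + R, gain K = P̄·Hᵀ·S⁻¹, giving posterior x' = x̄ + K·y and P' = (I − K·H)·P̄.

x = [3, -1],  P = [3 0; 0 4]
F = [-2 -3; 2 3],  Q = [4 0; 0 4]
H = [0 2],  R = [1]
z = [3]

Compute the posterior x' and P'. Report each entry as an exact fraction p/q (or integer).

x' = [-339/209, 315/209]
P' = [1652/209 -48/209; -48/209 52/209]

x̄ = F·x = [-3, 3]
P̄ = F·P·Fᵀ + Q = [52 -48; -48 52]
y = z − H·x̄ = [-3]
S = H·P̄·Hᵀ + R = [209]
K = P̄·Hᵀ·S⁻¹ = [-96/209; 104/209]
x' = x̄ + K·y = [-339/209, 315/209]
P' = (I − K·H)·P̄ = [1652/209 -48/209; -48/209 52/209]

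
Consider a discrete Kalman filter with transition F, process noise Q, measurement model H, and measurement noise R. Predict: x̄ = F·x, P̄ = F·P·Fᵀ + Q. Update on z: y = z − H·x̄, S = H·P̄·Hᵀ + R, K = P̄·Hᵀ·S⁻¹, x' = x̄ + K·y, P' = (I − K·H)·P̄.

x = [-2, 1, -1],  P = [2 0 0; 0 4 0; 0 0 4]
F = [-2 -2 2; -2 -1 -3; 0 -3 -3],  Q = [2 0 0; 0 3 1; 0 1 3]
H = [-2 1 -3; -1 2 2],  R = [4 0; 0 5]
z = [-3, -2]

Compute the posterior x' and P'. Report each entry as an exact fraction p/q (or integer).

x' = [57887/12325, 99694/36975, -15732/12325]
P' = [313438/36975 252952/36975 -111968/36975; 252952/36975 237533/36975 -90497/36975; -111968/36975 -90497/36975 51973/36975]

x̄ = F·x = [0, 6, 0]
P̄ = F·P·Fᵀ + Q = [42 -8 0; -8 51 49; 0 49 75]
y = z − H·x̄ = [-9, -14]
S = H·P̄·Hᵀ + R = [636 -420; -420 975]
K = P̄·Hᵀ·S⁻¹ = [-1901/7395 -2098/12325; 52/2465 8224/36975; -1124/7395 2328/12325]
x' = x̄ + K·y = [57887/12325, 99694/36975, -15732/12325]
P' = (I − K·H)·P̄ = [313438/36975 252952/36975 -111968/36975; 252952/36975 237533/36975 -90497/36975; -111968/36975 -90497/36975 51973/36975]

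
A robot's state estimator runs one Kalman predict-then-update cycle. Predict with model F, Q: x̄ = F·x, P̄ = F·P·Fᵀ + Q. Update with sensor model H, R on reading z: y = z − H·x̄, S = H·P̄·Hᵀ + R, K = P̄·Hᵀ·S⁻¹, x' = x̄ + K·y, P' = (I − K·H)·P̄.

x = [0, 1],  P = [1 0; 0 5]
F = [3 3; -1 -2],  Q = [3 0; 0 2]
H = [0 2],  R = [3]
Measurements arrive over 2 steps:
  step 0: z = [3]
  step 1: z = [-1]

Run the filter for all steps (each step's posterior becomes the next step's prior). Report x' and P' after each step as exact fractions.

step 0: x' = [-177/95, 132/95], P' = [1059/95 -99/95; -99/95 69/95]
step 1: x' = [-11313/4801, -2519/4801], P' = [130449/4801 -8100/4801; -8100/4801 3387/4801]

step 0: x̄ = F·x = [3, -2]
step 0: P̄ = F·P·Fᵀ + Q = [57 -33; -33 23]
step 0: y = z − H·x̄ = [7]
step 0: S = H·P̄·Hᵀ + R = [95]
step 0: K = P̄·Hᵀ·S⁻¹ = [-66/95; 46/95]
step 0: x' = x̄ + K·y = [-177/95, 132/95]
step 0: P' = (I − K·H)·P̄ = [1059/95 -99/95; -99/95 69/95]
step 1: x̄ = F·x = [-27/19, -87/95]
step 1: P̄ = F·P·Fᵀ + Q = [1731/19 -540/19; -540/19 1129/95]
step 1: y = z − H·x̄ = [79/95]
step 1: S = H·P̄·Hᵀ + R = [4801/95]
step 1: K = P̄·Hᵀ·S⁻¹ = [-5400/4801; 2258/4801]
step 1: x' = x̄ + K·y = [-11313/4801, -2519/4801]
step 1: P' = (I − K·H)·P̄ = [130449/4801 -8100/4801; -8100/4801 3387/4801]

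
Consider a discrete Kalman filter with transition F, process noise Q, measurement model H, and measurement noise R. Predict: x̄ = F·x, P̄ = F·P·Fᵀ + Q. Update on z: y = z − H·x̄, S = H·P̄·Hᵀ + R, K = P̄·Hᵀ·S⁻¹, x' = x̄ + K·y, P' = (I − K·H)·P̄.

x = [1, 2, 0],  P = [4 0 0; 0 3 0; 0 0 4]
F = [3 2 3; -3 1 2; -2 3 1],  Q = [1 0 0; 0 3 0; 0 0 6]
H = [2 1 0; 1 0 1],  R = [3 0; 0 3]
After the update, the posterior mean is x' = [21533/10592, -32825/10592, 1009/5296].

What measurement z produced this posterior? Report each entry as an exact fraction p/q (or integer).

z = [1, 2]

x̄ = F·x = [7, -1, 4]
P̄ = F·P·Fᵀ + Q = [85 -6 6; -6 58 41; 6 41 53]
S = H·P̄·Hᵀ + R = [377 217; 217 153]
K = P̄·Hᵀ·S⁻¹ = [5345/10592 -1281/10592; -557/10592 3213/10592; -2347/5296 5371/5296]
x' − x̄ = [-52611/10592, -22233/10592, -20175/5296] = K·y
y = (KᵀK)⁻¹·Kᵀ·(x' − x̄) = [-12, -9]
z = y + H·x̄ = [-12, -9] + [13, 11] = [1, 2]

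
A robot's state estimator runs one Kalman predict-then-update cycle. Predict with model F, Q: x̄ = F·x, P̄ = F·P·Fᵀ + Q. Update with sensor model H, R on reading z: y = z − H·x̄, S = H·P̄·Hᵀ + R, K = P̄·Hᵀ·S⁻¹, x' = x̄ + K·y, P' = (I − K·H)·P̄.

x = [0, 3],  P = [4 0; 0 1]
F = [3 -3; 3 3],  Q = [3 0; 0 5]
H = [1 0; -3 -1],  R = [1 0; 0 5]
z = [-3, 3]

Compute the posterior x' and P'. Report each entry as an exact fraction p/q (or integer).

x̄ = F·x = [-9, 9]
P̄ = F·P·Fᵀ + Q = [48 27; 27 50]
y = z − H·x̄ = [6, -15]
S = H·P̄·Hᵀ + R = [49 -171; -171 649]
K = P̄·Hᵀ·S⁻¹ = [1911/2560 -171/2560; -2439/1280 -901/1280]
x' = x̄ + K·y = [-9009/2560, 10401/1280]
P' = (I − K·H)·P̄ = [1911/2560 -2439/1280; -2439/1280 5911/640]

x' = [-9009/2560, 10401/1280]
P' = [1911/2560 -2439/1280; -2439/1280 5911/640]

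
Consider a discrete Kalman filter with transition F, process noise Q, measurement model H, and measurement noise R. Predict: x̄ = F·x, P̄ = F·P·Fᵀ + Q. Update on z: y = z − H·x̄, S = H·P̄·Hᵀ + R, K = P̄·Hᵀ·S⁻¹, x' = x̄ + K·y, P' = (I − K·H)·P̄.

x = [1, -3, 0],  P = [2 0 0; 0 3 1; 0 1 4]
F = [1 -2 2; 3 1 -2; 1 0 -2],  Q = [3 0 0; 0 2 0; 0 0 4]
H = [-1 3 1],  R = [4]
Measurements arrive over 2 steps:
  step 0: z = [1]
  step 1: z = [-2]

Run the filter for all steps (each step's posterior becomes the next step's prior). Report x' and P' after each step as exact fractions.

step 0: x̄ = F·x = [7, 0, 1]
step 0: P̄ = F·P·Fᵀ + Q = [25 -10 -10; -10 35 20; -10 20 22]
step 0: y = z − H·x̄ = [7]
step 0: S = H·P̄·Hᵀ + R = [566]
step 0: K = P̄·Hᵀ·S⁻¹ = [-65/566; 135/566; 46/283]
step 0: x' = x̄ + K·y = [3507/566, 945/566, 605/283]
step 0: P' = (I − K·H)·P̄ = [9925/566 3115/566 160/283; 3115/566 1585/566 -550/283; 160/283 -550/283 1994/283]
step 1: x̄ = F·x = [4037/566, 4523/283, 1087/566]
step 1: P̄ = F·P·Fᵀ + Q = [31535/566 -5121/283 -16657/566; -5121/283 63622/283 24241/283; -16657/566 24241/283 26861/566]
step 1: y = z − H·x̄ = [-12660/283]
step 1: S = H·P̄·Hᵀ + R = [795757/283]
step 1: K = P̄·Hᵀ·S⁻¹ = [-39459/795757; 220228/795757; 94482/795757]
step 1: x' = x̄ + K·y = [14881883/1591514, 2866157/795757, -5396807/1591514]
step 1: P' = (I − K·H)·P̄ = [77668451/1591514 16307085/795757 -20489731/1591514; 16307085/795757 7516890/795757 -5362673/795757; -20489731/1591514 -5362673/795757 12442163/1591514]

step 0: x' = [3507/566, 945/566, 605/283], P' = [9925/566 3115/566 160/283; 3115/566 1585/566 -550/283; 160/283 -550/283 1994/283]
step 1: x' = [14881883/1591514, 2866157/795757, -5396807/1591514], P' = [77668451/1591514 16307085/795757 -20489731/1591514; 16307085/795757 7516890/795757 -5362673/795757; -20489731/1591514 -5362673/795757 12442163/1591514]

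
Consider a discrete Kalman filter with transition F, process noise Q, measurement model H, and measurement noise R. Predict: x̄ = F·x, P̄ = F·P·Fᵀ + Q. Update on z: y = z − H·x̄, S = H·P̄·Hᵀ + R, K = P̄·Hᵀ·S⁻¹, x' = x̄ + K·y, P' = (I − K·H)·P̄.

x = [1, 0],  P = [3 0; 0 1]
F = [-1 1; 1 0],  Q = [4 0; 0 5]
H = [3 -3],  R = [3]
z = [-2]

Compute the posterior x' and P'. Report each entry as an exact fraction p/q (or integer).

x̄ = F·x = [-1, 1]
P̄ = F·P·Fᵀ + Q = [8 -3; -3 8]
y = z − H·x̄ = [4]
S = H·P̄·Hᵀ + R = [201]
K = P̄·Hᵀ·S⁻¹ = [11/67; -11/67]
x' = x̄ + K·y = [-23/67, 23/67]
P' = (I − K·H)·P̄ = [173/67 162/67; 162/67 173/67]

x' = [-23/67, 23/67]
P' = [173/67 162/67; 162/67 173/67]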